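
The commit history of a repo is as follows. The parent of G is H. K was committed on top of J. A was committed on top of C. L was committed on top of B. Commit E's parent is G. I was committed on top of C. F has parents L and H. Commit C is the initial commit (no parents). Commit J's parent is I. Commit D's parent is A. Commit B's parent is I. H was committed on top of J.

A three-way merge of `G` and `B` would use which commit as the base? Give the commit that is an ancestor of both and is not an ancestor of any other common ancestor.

Ancestors of G: {C, G, H, I, J}.
Ancestors of B: {B, C, I}.
Common ancestors: {C, I}.
Among these, I is not an ancestor of any other common ancestor — it is the merge base.

I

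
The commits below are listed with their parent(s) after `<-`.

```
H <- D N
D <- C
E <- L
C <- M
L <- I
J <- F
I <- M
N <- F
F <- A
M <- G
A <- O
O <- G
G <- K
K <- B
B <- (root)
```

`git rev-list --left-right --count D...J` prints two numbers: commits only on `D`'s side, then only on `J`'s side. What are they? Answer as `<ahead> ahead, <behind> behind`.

Reachable from D: {B, C, D, G, K, M}.
Reachable from J: {A, B, F, G, J, K, O}.
Only in D's history (ahead): {C, D, M} — 3.
Only in J's history (behind): {A, F, J, O} — 4.

3 ahead, 4 behind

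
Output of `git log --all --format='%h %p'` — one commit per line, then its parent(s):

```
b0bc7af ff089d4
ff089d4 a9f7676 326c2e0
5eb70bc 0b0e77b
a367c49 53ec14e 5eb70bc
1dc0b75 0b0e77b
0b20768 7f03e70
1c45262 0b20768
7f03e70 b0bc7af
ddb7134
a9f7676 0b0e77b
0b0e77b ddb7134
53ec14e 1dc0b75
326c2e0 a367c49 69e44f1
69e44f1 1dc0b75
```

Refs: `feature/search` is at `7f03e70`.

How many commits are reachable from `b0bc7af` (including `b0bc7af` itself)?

11

Walking parent pointers from b0bc7af: reachable set = {0b0e77b, 1dc0b75, 326c2e0, 53ec14e, 5eb70bc, 69e44f1, a367c49, a9f7676, b0bc7af, ddb7134, ff089d4}.
That is 11 commits.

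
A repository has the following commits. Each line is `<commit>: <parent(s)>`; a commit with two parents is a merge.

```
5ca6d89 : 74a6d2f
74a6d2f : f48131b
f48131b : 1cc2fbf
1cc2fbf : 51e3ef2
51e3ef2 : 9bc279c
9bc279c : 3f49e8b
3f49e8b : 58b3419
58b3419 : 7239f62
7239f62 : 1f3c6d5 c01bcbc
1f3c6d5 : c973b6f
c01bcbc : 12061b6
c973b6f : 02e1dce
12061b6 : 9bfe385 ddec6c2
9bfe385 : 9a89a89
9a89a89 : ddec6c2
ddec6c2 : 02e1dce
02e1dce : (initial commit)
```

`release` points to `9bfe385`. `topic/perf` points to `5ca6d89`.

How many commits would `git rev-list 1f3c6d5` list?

Walking parent pointers from 1f3c6d5: reachable set = {02e1dce, 1f3c6d5, c973b6f}.
That is 3 commits.

3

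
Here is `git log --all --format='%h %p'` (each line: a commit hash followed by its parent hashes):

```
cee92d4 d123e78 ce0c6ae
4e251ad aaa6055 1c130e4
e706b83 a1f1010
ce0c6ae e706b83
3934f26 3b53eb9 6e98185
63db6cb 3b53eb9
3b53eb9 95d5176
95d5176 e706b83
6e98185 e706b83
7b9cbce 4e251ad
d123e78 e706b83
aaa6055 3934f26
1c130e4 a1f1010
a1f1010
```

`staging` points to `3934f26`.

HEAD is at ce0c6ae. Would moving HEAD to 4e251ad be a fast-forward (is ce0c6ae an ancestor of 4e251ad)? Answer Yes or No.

No

A fast-forward from ce0c6ae to 4e251ad is possible iff ce0c6ae is an ancestor of 4e251ad.
Ancestors of 4e251ad: {1c130e4, 3934f26, 3b53eb9, 4e251ad, 6e98185, 95d5176, a1f1010, aaa6055, e706b83}.
ce0c6ae is not among them, so fast-forward is not possible.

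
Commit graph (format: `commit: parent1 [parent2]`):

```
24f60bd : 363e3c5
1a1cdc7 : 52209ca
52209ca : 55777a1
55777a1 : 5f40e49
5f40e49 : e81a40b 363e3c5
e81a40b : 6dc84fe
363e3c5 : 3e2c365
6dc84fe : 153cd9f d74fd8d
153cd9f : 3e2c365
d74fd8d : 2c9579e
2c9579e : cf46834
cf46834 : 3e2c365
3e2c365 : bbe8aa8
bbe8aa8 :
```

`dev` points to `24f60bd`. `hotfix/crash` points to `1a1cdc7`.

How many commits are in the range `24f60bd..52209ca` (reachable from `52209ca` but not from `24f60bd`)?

9

Reachable from 52209ca: {153cd9f, 2c9579e, 363e3c5, 3e2c365, 52209ca, 55777a1, 5f40e49, 6dc84fe, bbe8aa8, cf46834, d74fd8d, e81a40b}.
Reachable from 24f60bd: {24f60bd, 363e3c5, 3e2c365, bbe8aa8}.
In 52209ca's history but not 24f60bd's: {153cd9f, 2c9579e, 52209ca, 55777a1, 5f40e49, 6dc84fe, cf46834, d74fd8d, e81a40b} — 9 commits.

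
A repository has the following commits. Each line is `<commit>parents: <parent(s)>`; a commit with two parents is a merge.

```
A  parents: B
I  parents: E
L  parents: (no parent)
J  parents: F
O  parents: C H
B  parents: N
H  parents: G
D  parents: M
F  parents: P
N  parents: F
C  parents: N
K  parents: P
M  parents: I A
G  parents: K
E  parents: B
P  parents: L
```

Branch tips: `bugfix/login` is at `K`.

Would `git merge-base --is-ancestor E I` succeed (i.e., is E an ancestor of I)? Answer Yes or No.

Yes

Ancestors of I (commits reachable by following parents): {B, E, F, I, L, N, P}.
E is in that set, so it is an ancestor of I.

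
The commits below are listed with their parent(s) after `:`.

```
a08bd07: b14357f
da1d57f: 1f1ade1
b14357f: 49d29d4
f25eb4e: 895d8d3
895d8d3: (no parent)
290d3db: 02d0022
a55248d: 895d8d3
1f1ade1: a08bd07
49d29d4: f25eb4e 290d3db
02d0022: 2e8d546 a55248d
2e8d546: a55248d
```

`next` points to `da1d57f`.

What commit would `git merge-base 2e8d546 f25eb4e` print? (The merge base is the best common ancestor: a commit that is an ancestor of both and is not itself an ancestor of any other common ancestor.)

Ancestors of 2e8d546: {2e8d546, 895d8d3, a55248d}.
Ancestors of f25eb4e: {895d8d3, f25eb4e}.
Common ancestors: {895d8d3}.
The only common ancestor is 895d8d3, so it is the merge base.

895d8d3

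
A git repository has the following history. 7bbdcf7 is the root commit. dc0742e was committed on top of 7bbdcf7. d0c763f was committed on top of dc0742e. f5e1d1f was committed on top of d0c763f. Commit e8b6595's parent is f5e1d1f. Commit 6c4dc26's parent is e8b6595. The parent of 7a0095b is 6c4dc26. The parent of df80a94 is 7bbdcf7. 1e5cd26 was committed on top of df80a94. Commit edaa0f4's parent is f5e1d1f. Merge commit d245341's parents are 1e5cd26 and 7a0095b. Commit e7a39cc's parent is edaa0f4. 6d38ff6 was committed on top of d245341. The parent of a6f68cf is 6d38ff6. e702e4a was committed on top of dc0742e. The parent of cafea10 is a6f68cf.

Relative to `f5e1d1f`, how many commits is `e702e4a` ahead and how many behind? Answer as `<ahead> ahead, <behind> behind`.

Reachable from e702e4a: {7bbdcf7, dc0742e, e702e4a}.
Reachable from f5e1d1f: {7bbdcf7, d0c763f, dc0742e, f5e1d1f}.
Only in e702e4a's history (ahead): {e702e4a} — 1.
Only in f5e1d1f's history (behind): {d0c763f, f5e1d1f} — 2.

1 ahead, 2 behind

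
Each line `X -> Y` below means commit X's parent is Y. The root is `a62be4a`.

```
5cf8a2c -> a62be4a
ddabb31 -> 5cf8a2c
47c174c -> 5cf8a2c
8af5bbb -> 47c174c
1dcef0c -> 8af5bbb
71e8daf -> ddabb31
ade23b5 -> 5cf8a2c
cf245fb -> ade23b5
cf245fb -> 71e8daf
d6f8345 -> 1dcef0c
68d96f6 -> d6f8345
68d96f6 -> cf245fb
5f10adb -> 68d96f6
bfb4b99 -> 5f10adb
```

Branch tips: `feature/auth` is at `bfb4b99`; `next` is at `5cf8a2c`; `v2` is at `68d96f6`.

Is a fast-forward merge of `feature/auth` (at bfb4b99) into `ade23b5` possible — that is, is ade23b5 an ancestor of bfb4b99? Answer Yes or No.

A fast-forward from ade23b5 to bfb4b99 is possible iff ade23b5 is an ancestor of bfb4b99.
Ancestors of bfb4b99: {1dcef0c, 47c174c, 5cf8a2c, 5f10adb, 68d96f6, 71e8daf, 8af5bbb, a62be4a, ade23b5, bfb4b99, cf245fb, d6f8345, ddabb31}.
ade23b5 is among them, so fast-forward is possible.

Yes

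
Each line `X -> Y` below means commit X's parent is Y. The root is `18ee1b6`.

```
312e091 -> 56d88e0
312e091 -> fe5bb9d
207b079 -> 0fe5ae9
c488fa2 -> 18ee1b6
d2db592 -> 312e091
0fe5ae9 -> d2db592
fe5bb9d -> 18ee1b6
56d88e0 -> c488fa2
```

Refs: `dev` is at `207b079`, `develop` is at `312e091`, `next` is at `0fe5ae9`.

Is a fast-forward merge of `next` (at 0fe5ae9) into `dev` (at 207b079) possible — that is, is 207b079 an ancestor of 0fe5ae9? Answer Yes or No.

A fast-forward from 207b079 to 0fe5ae9 is possible iff 207b079 is an ancestor of 0fe5ae9.
Ancestors of 0fe5ae9: {0fe5ae9, 18ee1b6, 312e091, 56d88e0, c488fa2, d2db592, fe5bb9d}.
207b079 is not among them, so fast-forward is not possible.

No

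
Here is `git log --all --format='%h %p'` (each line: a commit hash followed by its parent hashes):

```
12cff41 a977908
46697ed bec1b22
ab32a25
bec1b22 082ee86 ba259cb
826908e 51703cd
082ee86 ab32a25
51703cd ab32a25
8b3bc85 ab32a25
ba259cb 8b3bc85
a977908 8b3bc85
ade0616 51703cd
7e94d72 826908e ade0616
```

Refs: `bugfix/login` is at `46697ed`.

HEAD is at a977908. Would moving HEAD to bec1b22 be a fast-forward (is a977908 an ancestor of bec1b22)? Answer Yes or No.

A fast-forward from a977908 to bec1b22 is possible iff a977908 is an ancestor of bec1b22.
Ancestors of bec1b22: {082ee86, 8b3bc85, ab32a25, ba259cb, bec1b22}.
a977908 is not among them, so fast-forward is not possible.

No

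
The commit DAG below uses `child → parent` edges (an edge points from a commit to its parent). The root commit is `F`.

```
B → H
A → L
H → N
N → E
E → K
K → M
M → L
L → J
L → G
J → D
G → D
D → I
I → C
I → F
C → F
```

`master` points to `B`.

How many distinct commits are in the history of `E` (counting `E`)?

Walking parent pointers from E: reachable set = {C, D, E, F, G, I, J, K, L, M}.
That is 10 commits.

10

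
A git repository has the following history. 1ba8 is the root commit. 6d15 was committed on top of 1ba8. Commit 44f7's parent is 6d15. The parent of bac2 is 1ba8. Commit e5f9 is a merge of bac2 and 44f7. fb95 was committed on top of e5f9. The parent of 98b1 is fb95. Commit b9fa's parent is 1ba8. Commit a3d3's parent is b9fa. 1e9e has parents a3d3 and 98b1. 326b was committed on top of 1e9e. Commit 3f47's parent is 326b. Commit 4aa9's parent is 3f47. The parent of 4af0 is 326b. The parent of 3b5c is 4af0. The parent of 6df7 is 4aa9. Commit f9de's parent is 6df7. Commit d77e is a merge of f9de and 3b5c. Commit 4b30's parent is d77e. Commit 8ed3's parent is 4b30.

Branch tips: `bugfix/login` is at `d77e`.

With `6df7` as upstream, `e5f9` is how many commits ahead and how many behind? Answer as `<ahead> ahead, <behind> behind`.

Reachable from e5f9: {1ba8, 44f7, 6d15, bac2, e5f9}.
Reachable from 6df7: {1ba8, 1e9e, 326b, 3f47, 44f7, 4aa9, 6d15, 6df7, 98b1, a3d3, b9fa, bac2, e5f9, fb95}.
Only in e5f9's history (ahead): {} — 0.
Only in 6df7's history (behind): {1e9e, 326b, 3f47, 4aa9, 6df7, 98b1, a3d3, b9fa, fb95} — 9.

0 ahead, 9 behind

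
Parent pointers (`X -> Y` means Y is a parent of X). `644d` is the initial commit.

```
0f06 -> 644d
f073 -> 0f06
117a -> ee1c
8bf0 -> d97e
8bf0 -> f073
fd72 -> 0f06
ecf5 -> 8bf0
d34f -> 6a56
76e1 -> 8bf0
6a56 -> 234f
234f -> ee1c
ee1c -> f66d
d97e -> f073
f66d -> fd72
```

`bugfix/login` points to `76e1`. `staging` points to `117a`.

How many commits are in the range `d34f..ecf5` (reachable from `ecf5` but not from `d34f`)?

Reachable from ecf5: {0f06, 644d, 8bf0, d97e, ecf5, f073}.
Reachable from d34f: {0f06, 234f, 644d, 6a56, d34f, ee1c, f66d, fd72}.
In ecf5's history but not d34f's: {8bf0, d97e, ecf5, f073} — 4 commits.

4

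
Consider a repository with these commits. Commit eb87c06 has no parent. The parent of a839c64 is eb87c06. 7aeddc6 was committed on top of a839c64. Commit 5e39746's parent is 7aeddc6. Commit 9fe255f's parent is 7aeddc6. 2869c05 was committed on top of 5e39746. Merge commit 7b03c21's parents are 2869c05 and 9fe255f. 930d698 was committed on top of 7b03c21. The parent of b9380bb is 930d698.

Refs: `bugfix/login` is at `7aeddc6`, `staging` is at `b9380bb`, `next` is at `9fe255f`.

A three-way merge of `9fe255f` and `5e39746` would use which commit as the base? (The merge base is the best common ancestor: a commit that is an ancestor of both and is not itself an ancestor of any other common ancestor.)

7aeddc6

Ancestors of 9fe255f: {7aeddc6, 9fe255f, a839c64, eb87c06}.
Ancestors of 5e39746: {5e39746, 7aeddc6, a839c64, eb87c06}.
Common ancestors: {7aeddc6, a839c64, eb87c06}.
Among these, 7aeddc6 is not an ancestor of any other common ancestor — it is the merge base.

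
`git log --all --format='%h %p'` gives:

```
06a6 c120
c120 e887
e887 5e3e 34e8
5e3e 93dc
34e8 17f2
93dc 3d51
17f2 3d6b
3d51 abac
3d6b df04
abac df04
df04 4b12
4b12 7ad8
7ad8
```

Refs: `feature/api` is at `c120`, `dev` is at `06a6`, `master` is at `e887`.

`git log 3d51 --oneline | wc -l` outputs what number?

5

Walking parent pointers from 3d51: reachable set = {3d51, 4b12, 7ad8, abac, df04}.
That is 5 commits.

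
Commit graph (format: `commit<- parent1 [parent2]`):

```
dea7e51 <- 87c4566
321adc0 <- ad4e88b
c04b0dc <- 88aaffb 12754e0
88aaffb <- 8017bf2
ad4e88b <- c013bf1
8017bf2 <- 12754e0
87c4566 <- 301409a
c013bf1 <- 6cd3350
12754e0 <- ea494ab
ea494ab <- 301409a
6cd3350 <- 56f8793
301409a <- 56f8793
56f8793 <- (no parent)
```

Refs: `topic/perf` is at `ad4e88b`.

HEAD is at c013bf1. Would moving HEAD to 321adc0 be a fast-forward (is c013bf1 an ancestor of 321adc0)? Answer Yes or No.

A fast-forward from c013bf1 to 321adc0 is possible iff c013bf1 is an ancestor of 321adc0.
Ancestors of 321adc0: {321adc0, 56f8793, 6cd3350, ad4e88b, c013bf1}.
c013bf1 is among them, so fast-forward is possible.

Yes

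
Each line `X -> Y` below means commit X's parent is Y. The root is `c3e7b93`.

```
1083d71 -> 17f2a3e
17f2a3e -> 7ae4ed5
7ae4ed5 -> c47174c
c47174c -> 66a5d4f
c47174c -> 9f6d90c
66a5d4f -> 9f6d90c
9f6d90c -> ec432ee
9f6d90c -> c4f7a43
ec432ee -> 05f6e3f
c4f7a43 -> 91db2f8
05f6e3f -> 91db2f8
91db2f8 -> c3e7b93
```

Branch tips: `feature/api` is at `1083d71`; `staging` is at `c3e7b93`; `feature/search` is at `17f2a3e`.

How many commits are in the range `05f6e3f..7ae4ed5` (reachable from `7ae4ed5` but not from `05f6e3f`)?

6

Reachable from 7ae4ed5: {05f6e3f, 66a5d4f, 7ae4ed5, 91db2f8, 9f6d90c, c3e7b93, c47174c, c4f7a43, ec432ee}.
Reachable from 05f6e3f: {05f6e3f, 91db2f8, c3e7b93}.
In 7ae4ed5's history but not 05f6e3f's: {66a5d4f, 7ae4ed5, 9f6d90c, c47174c, c4f7a43, ec432ee} — 6 commits.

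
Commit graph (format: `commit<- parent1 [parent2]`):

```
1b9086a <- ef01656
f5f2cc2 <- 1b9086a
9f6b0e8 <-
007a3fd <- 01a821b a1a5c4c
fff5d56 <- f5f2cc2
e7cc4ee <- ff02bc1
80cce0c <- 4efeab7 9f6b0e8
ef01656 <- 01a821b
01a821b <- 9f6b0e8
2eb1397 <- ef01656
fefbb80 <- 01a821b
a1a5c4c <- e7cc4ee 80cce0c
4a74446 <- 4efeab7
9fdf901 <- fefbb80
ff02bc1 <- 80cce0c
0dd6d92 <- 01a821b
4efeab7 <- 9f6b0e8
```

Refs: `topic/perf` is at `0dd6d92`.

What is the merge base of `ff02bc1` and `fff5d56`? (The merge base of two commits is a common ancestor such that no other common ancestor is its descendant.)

Ancestors of ff02bc1: {4efeab7, 80cce0c, 9f6b0e8, ff02bc1}.
Ancestors of fff5d56: {01a821b, 1b9086a, 9f6b0e8, ef01656, f5f2cc2, fff5d56}.
Common ancestors: {9f6b0e8}.
The only common ancestor is 9f6b0e8, so it is the merge base.

9f6b0e8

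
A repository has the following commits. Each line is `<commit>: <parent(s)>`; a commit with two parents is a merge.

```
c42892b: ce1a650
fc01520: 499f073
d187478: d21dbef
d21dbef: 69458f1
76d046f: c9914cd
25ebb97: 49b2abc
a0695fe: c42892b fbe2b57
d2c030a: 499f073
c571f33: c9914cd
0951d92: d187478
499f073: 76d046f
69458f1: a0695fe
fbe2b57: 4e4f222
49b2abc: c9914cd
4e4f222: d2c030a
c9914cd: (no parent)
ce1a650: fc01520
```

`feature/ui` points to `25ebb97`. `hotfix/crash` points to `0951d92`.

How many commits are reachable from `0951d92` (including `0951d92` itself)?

Walking parent pointers from 0951d92: reachable set = {0951d92, 499f073, 4e4f222, 69458f1, 76d046f, a0695fe, c42892b, c9914cd, ce1a650, d187478, d21dbef, d2c030a, fbe2b57, fc01520}.
That is 14 commits.

14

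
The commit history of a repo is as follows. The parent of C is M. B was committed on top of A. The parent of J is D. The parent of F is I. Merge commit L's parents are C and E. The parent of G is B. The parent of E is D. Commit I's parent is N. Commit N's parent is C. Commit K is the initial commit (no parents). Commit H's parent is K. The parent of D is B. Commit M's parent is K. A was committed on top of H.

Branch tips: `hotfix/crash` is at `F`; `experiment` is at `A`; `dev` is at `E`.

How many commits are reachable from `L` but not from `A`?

6

Reachable from L: {A, B, C, D, E, H, K, L, M}.
Reachable from A: {A, H, K}.
In L's history but not A's: {B, C, D, E, L, M} — 6 commits.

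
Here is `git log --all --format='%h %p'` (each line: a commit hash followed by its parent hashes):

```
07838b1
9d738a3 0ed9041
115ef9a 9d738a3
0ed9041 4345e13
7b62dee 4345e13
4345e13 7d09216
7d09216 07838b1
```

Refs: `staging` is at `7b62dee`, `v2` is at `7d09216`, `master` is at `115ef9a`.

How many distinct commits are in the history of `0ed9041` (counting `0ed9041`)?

4

Walking parent pointers from 0ed9041: reachable set = {07838b1, 0ed9041, 4345e13, 7d09216}.
That is 4 commits.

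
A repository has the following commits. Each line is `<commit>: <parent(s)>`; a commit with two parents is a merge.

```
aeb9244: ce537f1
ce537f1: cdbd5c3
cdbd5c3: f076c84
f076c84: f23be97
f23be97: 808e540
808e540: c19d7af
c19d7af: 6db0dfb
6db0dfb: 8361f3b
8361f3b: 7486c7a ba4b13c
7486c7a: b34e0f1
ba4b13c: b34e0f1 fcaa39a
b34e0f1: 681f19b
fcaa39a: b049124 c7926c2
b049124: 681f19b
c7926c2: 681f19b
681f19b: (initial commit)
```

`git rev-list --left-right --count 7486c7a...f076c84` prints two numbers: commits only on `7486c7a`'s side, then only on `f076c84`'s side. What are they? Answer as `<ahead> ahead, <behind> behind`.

0 ahead, 10 behind

Reachable from 7486c7a: {681f19b, 7486c7a, b34e0f1}.
Reachable from f076c84: {681f19b, 6db0dfb, 7486c7a, 808e540, 8361f3b, b049124, b34e0f1, ba4b13c, c19d7af, c7926c2, f076c84, f23be97, fcaa39a}.
Only in 7486c7a's history (ahead): {} — 0.
Only in f076c84's history (behind): {6db0dfb, 808e540, 8361f3b, b049124, ba4b13c, c19d7af, c7926c2, f076c84, f23be97, fcaa39a} — 10.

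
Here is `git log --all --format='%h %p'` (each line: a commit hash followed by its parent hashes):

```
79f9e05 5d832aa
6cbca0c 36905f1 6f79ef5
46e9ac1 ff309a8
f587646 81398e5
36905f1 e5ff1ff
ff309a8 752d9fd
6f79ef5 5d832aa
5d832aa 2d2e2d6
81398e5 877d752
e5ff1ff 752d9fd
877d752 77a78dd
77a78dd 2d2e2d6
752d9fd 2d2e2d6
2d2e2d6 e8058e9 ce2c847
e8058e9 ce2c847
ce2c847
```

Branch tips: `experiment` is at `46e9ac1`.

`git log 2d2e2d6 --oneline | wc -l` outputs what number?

3

Walking parent pointers from 2d2e2d6: reachable set = {2d2e2d6, ce2c847, e8058e9}.
That is 3 commits.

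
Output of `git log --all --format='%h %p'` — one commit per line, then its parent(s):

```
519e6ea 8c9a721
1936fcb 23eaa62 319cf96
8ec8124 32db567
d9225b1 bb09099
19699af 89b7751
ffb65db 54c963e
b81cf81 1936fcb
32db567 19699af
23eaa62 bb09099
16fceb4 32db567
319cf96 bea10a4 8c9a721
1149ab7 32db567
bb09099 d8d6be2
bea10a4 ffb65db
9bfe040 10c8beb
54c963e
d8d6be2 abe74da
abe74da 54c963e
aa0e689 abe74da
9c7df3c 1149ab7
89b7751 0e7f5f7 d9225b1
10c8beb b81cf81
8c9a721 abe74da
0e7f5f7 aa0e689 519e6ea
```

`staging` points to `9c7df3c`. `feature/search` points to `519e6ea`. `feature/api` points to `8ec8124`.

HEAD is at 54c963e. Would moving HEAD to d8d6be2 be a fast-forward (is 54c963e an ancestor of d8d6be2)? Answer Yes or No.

Yes

A fast-forward from 54c963e to d8d6be2 is possible iff 54c963e is an ancestor of d8d6be2.
Ancestors of d8d6be2: {54c963e, abe74da, d8d6be2}.
54c963e is among them, so fast-forward is possible.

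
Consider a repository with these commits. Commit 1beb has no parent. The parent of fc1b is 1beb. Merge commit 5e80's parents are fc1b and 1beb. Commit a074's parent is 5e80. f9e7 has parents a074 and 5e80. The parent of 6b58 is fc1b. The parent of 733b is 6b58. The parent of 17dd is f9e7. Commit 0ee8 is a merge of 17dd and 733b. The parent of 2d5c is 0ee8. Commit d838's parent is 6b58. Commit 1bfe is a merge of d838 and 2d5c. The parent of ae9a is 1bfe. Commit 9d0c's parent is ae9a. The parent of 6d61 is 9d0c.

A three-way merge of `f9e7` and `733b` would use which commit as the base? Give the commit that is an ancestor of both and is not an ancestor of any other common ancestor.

fc1b

Ancestors of f9e7: {1beb, 5e80, a074, f9e7, fc1b}.
Ancestors of 733b: {1beb, 6b58, 733b, fc1b}.
Common ancestors: {1beb, fc1b}.
Among these, fc1b is not an ancestor of any other common ancestor — it is the merge base.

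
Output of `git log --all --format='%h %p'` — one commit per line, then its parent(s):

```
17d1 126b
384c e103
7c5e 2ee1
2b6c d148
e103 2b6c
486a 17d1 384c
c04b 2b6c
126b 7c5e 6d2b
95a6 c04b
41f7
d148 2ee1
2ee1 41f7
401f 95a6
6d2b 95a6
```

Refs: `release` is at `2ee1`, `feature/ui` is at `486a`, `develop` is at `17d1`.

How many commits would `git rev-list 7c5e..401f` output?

5

Reachable from 401f: {2b6c, 2ee1, 401f, 41f7, 95a6, c04b, d148}.
Reachable from 7c5e: {2ee1, 41f7, 7c5e}.
In 401f's history but not 7c5e's: {2b6c, 401f, 95a6, c04b, d148} — 5 commits.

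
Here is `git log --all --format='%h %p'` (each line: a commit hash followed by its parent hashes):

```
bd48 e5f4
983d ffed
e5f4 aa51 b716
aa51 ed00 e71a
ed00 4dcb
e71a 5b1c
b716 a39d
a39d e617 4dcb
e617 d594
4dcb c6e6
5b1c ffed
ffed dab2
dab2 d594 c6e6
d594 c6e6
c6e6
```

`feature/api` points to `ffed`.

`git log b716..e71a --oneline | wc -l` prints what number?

4

Reachable from e71a: {5b1c, c6e6, d594, dab2, e71a, ffed}.
Reachable from b716: {4dcb, a39d, b716, c6e6, d594, e617}.
In e71a's history but not b716's: {5b1c, dab2, e71a, ffed} — 4 commits.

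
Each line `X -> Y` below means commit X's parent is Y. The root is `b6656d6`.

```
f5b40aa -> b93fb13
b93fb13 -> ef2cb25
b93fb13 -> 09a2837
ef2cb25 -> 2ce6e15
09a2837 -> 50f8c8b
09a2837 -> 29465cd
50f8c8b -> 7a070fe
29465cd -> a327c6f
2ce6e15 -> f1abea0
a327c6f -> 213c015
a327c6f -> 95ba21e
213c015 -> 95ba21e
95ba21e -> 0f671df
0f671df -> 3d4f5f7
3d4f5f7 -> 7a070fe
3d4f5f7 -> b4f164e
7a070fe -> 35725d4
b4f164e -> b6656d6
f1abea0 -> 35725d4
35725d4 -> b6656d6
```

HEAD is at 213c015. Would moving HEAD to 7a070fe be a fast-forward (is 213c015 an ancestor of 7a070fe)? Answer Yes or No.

A fast-forward from 213c015 to 7a070fe is possible iff 213c015 is an ancestor of 7a070fe.
Ancestors of 7a070fe: {35725d4, 7a070fe, b6656d6}.
213c015 is not among them, so fast-forward is not possible.

No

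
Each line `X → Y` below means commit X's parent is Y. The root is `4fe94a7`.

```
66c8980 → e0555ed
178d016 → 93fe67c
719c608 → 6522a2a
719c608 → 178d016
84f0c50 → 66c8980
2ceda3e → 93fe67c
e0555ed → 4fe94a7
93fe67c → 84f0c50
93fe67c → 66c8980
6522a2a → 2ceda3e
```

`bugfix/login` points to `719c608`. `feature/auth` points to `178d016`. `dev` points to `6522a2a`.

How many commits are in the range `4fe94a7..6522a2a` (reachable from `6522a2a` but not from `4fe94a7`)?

6

Reachable from 6522a2a: {2ceda3e, 4fe94a7, 6522a2a, 66c8980, 84f0c50, 93fe67c, e0555ed}.
Reachable from 4fe94a7: {4fe94a7}.
In 6522a2a's history but not 4fe94a7's: {2ceda3e, 6522a2a, 66c8980, 84f0c50, 93fe67c, e0555ed} — 6 commits.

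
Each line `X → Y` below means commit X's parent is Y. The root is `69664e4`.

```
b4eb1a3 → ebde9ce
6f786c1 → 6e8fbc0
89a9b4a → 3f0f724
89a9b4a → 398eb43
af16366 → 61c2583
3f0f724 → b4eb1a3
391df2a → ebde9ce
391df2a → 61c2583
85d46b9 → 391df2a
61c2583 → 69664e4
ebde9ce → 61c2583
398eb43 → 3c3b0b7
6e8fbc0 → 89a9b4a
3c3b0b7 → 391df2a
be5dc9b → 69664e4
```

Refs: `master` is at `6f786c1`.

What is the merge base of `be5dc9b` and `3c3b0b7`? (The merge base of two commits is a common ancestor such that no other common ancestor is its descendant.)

Ancestors of be5dc9b: {69664e4, be5dc9b}.
Ancestors of 3c3b0b7: {391df2a, 3c3b0b7, 61c2583, 69664e4, ebde9ce}.
Common ancestors: {69664e4}.
The only common ancestor is 69664e4, so it is the merge base.

69664e4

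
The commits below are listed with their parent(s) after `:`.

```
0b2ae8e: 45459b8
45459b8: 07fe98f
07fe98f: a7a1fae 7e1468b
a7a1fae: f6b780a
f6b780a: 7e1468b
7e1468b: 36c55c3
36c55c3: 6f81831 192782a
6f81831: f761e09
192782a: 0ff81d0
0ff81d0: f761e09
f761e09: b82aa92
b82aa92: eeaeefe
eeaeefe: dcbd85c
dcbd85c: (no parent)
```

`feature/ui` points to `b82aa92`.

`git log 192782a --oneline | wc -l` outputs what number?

Walking parent pointers from 192782a: reachable set = {0ff81d0, 192782a, b82aa92, dcbd85c, eeaeefe, f761e09}.
That is 6 commits.

6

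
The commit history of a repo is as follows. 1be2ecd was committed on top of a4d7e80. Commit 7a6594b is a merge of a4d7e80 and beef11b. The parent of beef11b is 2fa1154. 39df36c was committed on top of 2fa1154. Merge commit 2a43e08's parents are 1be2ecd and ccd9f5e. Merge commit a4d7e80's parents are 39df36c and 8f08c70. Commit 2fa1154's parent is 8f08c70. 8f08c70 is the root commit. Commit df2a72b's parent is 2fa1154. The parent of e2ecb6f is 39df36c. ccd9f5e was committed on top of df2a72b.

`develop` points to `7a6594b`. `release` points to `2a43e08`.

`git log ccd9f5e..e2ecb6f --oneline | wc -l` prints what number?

2

Reachable from e2ecb6f: {2fa1154, 39df36c, 8f08c70, e2ecb6f}.
Reachable from ccd9f5e: {2fa1154, 8f08c70, ccd9f5e, df2a72b}.
In e2ecb6f's history but not ccd9f5e's: {39df36c, e2ecb6f} — 2 commits.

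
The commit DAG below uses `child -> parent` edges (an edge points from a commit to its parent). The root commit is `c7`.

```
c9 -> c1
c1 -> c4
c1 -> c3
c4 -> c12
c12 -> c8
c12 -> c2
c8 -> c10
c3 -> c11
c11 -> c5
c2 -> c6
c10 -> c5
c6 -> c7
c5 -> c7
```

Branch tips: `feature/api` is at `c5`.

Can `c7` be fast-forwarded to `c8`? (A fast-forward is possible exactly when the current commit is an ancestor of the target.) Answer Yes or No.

Yes

A fast-forward from c7 to c8 is possible iff c7 is an ancestor of c8.
Ancestors of c8: {c10, c5, c7, c8}.
c7 is among them, so fast-forward is possible.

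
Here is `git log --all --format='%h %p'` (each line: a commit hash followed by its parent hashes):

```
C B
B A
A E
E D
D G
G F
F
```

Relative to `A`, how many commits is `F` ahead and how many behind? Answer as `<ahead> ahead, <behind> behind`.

Reachable from F: {F}.
Reachable from A: {A, D, E, F, G}.
Only in F's history (ahead): {} — 0.
Only in A's history (behind): {A, D, E, G} — 4.

0 ahead, 4 behind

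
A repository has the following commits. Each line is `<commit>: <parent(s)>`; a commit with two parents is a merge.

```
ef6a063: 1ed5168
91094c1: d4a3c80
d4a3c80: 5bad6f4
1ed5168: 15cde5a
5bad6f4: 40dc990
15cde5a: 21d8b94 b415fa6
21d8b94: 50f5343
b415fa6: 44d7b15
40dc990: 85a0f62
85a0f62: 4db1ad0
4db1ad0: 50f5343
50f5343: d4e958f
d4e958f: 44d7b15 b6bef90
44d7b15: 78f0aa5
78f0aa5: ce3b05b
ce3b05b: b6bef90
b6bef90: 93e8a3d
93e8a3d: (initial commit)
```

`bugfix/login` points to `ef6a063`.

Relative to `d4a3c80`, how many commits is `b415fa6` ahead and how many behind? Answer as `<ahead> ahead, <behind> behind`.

Reachable from b415fa6: {44d7b15, 78f0aa5, 93e8a3d, b415fa6, b6bef90, ce3b05b}.
Reachable from d4a3c80: {40dc990, 44d7b15, 4db1ad0, 50f5343, 5bad6f4, 78f0aa5, 85a0f62, 93e8a3d, b6bef90, ce3b05b, d4a3c80, d4e958f}.
Only in b415fa6's history (ahead): {b415fa6} — 1.
Only in d4a3c80's history (behind): {40dc990, 4db1ad0, 50f5343, 5bad6f4, 85a0f62, d4a3c80, d4e958f} — 7.

1 ahead, 7 behind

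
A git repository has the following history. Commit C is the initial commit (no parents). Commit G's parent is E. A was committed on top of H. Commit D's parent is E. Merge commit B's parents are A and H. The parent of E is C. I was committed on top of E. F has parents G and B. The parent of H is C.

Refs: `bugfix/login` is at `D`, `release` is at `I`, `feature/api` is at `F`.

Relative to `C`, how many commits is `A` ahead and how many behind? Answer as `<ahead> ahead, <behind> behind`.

Reachable from A: {A, C, H}.
Reachable from C: {C}.
Only in A's history (ahead): {A, H} — 2.
Only in C's history (behind): {} — 0.

2 ahead, 0 behind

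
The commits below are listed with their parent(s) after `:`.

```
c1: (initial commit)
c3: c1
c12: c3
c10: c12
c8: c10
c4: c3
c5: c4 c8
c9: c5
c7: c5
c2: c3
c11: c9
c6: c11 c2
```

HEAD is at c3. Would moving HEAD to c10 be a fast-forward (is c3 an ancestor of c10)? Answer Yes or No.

A fast-forward from c3 to c10 is possible iff c3 is an ancestor of c10.
Ancestors of c10: {c1, c10, c12, c3}.
c3 is among them, so fast-forward is possible.

Yes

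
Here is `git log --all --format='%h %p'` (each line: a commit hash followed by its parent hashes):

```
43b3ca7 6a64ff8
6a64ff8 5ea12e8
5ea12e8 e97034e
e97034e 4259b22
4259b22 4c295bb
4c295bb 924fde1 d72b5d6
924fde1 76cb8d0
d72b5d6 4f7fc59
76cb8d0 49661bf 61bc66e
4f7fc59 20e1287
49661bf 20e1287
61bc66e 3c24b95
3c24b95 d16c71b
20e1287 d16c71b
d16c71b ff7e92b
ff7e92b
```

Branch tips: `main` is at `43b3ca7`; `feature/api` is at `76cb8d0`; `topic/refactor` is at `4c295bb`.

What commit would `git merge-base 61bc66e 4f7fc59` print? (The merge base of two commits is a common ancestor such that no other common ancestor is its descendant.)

d16c71b

Ancestors of 61bc66e: {3c24b95, 61bc66e, d16c71b, ff7e92b}.
Ancestors of 4f7fc59: {20e1287, 4f7fc59, d16c71b, ff7e92b}.
Common ancestors: {d16c71b, ff7e92b}.
Among these, d16c71b is not an ancestor of any other common ancestor — it is the merge base.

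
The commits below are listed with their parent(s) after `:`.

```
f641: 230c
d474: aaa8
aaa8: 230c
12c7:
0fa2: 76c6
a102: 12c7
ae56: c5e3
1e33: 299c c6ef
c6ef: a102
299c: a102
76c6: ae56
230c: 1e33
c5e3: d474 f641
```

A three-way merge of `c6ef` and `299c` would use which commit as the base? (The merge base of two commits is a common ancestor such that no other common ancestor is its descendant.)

Ancestors of c6ef: {12c7, a102, c6ef}.
Ancestors of 299c: {12c7, 299c, a102}.
Common ancestors: {12c7, a102}.
Among these, a102 is not an ancestor of any other common ancestor — it is the merge base.

a102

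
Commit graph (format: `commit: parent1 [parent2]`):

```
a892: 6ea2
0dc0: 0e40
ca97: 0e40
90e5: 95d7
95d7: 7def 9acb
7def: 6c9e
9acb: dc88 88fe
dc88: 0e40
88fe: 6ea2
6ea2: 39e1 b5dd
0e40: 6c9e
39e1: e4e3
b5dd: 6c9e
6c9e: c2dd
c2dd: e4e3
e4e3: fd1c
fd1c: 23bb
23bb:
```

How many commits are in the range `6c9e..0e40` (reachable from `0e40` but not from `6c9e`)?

Reachable from 0e40: {0e40, 23bb, 6c9e, c2dd, e4e3, fd1c}.
Reachable from 6c9e: {23bb, 6c9e, c2dd, e4e3, fd1c}.
In 0e40's history but not 6c9e's: {0e40} — 1 commit.

1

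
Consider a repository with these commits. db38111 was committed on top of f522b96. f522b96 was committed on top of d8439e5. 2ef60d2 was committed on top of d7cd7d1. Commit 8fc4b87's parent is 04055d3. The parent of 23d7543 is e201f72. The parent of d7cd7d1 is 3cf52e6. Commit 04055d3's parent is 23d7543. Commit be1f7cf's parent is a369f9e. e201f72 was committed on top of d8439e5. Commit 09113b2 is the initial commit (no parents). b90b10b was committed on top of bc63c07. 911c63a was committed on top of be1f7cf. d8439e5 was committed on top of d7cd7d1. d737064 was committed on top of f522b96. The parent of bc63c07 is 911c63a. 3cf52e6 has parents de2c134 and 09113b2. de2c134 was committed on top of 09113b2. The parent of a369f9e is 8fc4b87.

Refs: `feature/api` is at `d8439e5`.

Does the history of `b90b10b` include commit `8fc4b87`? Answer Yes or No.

Yes

Ancestors of b90b10b (commits reachable by following parents): {04055d3, 09113b2, 23d7543, 3cf52e6, 8fc4b87, 911c63a, a369f9e, b90b10b, bc63c07, be1f7cf, d7cd7d1, d8439e5, de2c134, e201f72}.
8fc4b87 is in that set, so it is an ancestor of b90b10b.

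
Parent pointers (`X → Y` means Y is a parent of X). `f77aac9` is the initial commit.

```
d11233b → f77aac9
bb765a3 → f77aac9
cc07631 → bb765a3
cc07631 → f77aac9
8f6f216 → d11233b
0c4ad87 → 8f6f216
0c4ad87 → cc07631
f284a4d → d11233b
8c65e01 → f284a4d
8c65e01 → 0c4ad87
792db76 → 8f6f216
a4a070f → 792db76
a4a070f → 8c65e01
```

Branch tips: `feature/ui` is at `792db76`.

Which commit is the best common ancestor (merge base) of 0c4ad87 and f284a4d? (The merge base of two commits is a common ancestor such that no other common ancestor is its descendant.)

d11233b

Ancestors of 0c4ad87: {0c4ad87, 8f6f216, bb765a3, cc07631, d11233b, f77aac9}.
Ancestors of f284a4d: {d11233b, f284a4d, f77aac9}.
Common ancestors: {d11233b, f77aac9}.
Among these, d11233b is not an ancestor of any other common ancestor — it is the merge base.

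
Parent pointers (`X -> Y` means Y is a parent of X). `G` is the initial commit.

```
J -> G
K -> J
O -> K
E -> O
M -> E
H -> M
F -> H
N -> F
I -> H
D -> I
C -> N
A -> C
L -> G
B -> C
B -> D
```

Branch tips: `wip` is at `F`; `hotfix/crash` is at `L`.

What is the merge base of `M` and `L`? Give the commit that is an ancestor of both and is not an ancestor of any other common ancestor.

Ancestors of M: {E, G, J, K, M, O}.
Ancestors of L: {G, L}.
Common ancestors: {G}.
The only common ancestor is G, so it is the merge base.

G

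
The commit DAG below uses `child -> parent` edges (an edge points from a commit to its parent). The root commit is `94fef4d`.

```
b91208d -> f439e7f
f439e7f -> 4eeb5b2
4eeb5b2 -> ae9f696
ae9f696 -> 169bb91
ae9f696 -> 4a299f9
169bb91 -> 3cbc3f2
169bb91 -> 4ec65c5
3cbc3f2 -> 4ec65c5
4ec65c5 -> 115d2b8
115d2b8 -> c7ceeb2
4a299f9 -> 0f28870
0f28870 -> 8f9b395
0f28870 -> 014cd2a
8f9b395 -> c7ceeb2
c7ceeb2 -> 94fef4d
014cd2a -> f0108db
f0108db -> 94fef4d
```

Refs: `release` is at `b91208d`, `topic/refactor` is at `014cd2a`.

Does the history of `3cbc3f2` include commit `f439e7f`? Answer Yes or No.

Ancestors of 3cbc3f2: {115d2b8, 3cbc3f2, 4ec65c5, 94fef4d, c7ceeb2}.
f439e7f is not in that set, so it is not an ancestor of 3cbc3f2.

No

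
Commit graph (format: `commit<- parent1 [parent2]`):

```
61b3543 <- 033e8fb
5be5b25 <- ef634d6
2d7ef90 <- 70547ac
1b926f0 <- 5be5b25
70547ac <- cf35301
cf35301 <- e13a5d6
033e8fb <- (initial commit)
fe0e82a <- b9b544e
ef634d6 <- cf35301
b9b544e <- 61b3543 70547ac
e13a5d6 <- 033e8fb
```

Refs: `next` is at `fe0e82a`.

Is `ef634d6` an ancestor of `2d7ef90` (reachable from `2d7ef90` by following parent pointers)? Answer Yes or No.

No

Ancestors of 2d7ef90: {033e8fb, 2d7ef90, 70547ac, cf35301, e13a5d6}.
ef634d6 is not in that set, so it is not an ancestor of 2d7ef90.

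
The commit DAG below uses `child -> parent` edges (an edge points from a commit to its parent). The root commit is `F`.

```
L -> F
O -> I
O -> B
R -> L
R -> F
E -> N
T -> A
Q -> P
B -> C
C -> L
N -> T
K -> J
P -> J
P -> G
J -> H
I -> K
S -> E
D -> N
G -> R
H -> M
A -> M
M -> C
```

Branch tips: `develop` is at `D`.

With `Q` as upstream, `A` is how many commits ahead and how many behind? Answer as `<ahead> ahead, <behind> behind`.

Reachable from A: {A, C, F, L, M}.
Reachable from Q: {C, F, G, H, J, L, M, P, Q, R}.
Only in A's history (ahead): {A} — 1.
Only in Q's history (behind): {G, H, J, P, Q, R} — 6.

1 ahead, 6 behind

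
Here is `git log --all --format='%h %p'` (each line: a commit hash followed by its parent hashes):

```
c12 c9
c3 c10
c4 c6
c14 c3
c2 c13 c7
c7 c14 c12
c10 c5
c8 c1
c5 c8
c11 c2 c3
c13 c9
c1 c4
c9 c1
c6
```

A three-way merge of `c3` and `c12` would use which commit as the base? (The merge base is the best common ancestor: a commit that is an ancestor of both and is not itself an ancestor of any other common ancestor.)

Ancestors of c3: {c1, c10, c3, c4, c5, c6, c8}.
Ancestors of c12: {c1, c12, c4, c6, c9}.
Common ancestors: {c1, c4, c6}.
Among these, c1 is not an ancestor of any other common ancestor — it is the merge base.

c1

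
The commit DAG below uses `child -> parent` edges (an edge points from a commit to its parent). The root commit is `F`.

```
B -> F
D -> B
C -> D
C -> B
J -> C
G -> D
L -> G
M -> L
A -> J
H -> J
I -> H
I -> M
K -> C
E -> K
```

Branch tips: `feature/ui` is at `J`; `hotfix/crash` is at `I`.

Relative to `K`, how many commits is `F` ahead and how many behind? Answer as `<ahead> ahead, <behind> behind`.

0 ahead, 4 behind

Reachable from F: {F}.
Reachable from K: {B, C, D, F, K}.
Only in F's history (ahead): {} — 0.
Only in K's history (behind): {B, C, D, K} — 4.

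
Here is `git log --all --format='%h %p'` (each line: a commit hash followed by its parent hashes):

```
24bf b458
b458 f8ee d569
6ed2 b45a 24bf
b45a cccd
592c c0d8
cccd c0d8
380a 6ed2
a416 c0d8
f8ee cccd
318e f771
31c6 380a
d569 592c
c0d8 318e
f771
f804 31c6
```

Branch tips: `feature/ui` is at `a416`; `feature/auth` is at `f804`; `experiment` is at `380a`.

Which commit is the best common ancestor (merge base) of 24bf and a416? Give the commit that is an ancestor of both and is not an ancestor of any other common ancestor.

c0d8

Ancestors of 24bf: {24bf, 318e, 592c, b458, c0d8, cccd, d569, f771, f8ee}.
Ancestors of a416: {318e, a416, c0d8, f771}.
Common ancestors: {318e, c0d8, f771}.
Among these, c0d8 is not an ancestor of any other common ancestor — it is the merge base.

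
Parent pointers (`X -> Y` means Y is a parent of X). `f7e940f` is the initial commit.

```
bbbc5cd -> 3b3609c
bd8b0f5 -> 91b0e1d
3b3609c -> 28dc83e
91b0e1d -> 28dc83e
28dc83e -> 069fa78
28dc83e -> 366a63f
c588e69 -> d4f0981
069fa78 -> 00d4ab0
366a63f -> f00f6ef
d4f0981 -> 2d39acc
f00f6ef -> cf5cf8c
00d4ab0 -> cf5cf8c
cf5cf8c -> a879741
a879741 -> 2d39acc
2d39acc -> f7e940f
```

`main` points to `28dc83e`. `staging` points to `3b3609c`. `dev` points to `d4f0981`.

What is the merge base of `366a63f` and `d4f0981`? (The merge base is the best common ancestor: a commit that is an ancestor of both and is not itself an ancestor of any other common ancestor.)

2d39acc

Ancestors of 366a63f: {2d39acc, 366a63f, a879741, cf5cf8c, f00f6ef, f7e940f}.
Ancestors of d4f0981: {2d39acc, d4f0981, f7e940f}.
Common ancestors: {2d39acc, f7e940f}.
Among these, 2d39acc is not an ancestor of any other common ancestor — it is the merge base.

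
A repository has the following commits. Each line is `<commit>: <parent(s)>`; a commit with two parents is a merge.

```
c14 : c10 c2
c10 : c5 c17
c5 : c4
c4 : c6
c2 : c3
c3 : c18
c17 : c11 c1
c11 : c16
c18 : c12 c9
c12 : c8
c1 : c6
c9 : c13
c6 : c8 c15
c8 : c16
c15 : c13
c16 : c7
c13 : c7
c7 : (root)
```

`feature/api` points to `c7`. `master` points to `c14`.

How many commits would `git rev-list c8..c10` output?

9

Reachable from c10: {c1, c10, c11, c13, c15, c16, c17, c4, c5, c6, c7, c8}.
Reachable from c8: {c16, c7, c8}.
In c10's history but not c8's: {c1, c10, c11, c13, c15, c17, c4, c5, c6} — 9 commits.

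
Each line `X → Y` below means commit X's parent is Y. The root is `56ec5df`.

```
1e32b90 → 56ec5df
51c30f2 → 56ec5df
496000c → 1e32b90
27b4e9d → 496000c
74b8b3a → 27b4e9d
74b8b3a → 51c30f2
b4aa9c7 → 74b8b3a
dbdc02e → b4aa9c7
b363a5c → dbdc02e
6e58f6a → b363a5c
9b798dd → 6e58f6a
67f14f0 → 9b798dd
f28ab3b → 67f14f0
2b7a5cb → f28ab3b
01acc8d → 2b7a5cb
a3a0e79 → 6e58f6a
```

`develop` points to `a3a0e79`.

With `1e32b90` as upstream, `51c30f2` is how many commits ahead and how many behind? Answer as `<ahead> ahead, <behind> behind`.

Reachable from 51c30f2: {51c30f2, 56ec5df}.
Reachable from 1e32b90: {1e32b90, 56ec5df}.
Only in 51c30f2's history (ahead): {51c30f2} — 1.
Only in 1e32b90's history (behind): {1e32b90} — 1.

1 ahead, 1 behind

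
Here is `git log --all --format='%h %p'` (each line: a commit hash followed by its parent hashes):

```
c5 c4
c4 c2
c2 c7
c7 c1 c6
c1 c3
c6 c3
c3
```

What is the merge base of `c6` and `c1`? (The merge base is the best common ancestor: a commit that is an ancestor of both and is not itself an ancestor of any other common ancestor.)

c3

Ancestors of c6: {c3, c6}.
Ancestors of c1: {c1, c3}.
Common ancestors: {c3}.
The only common ancestor is c3, so it is the merge base.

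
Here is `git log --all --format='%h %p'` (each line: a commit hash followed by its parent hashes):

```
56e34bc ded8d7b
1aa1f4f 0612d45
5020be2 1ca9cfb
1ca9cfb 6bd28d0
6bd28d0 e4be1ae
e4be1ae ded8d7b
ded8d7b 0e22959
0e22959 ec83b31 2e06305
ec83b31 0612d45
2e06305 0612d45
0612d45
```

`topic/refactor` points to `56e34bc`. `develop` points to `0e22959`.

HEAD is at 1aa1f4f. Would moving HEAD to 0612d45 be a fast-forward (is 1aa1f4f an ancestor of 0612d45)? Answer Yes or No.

A fast-forward from 1aa1f4f to 0612d45 is possible iff 1aa1f4f is an ancestor of 0612d45.
Ancestors of 0612d45: {0612d45}.
1aa1f4f is not among them, so fast-forward is not possible.

No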